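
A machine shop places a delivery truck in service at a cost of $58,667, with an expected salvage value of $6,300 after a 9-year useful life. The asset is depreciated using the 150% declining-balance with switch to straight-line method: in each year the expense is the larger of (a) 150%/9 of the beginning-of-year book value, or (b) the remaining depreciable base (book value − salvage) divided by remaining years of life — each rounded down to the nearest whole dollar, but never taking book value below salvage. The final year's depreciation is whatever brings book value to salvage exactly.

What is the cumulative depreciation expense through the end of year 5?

$35,088

Depreciable base = $58,667 − $6,300 = $52,367.
Year 1: DB = ⌊$58,667 × 150%/9⌋ = $9,777; SL = ⌊$52,367/9⌋ = $5,818 → take DB $9,777. Book value $48,890.
Year 2: DB = ⌊$48,890 × 150%/9⌋ = $8,148; SL = ⌊$42,590/8⌋ = $5,323 → take DB $8,148. Book value $40,742.
Year 3: DB = ⌊$40,742 × 150%/9⌋ = $6,790; SL = ⌊$34,442/7⌋ = $4,920 → take DB $6,790. Book value $33,952.
Year 4: DB = ⌊$33,952 × 150%/9⌋ = $5,658; SL = ⌊$27,652/6⌋ = $4,608 → take DB $5,658. Book value $28,294.
Year 5: DB = ⌊$28,294 × 150%/9⌋ = $4,715; SL = ⌊$21,994/5⌋ = $4,398 → take DB $4,715. Book value $23,579.
Accumulated through year 5 = $58,667 − $23,579 = $35,088.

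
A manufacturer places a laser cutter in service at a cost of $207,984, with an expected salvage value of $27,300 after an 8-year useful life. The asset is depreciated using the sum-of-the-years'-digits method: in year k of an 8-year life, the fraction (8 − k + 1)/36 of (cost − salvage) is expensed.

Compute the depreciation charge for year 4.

$25,095

Depreciable base = $207,984 − $27,300 = $180,684.
Sum of the years' digits = 8+7+6+5+4+3+2+1 = 36.
Year 1: $180,684 × 8/36 = $40,152. Book value $167,832.
Year 2: $180,684 × 7/36 = $35,133. Book value $132,699.
Year 3: $180,684 × 6/36 = $30,114. Book value $102,585.
Year 4: $180,684 × 5/36 = $25,095. Book value $77,490.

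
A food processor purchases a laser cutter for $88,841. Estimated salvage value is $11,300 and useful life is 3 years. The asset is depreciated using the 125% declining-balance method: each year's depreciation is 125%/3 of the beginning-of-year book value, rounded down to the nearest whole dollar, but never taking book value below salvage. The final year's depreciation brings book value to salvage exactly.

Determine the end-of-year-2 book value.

Depreciable base = $88,841 − $11,300 = $77,541.
Year 1: ⌊$88,841 × 125%/3⌋ = $37,017. Book value $51,824.
Year 2: ⌊$51,824 × 125%/3⌋ = $21,593. Book value $30,231.

$30,231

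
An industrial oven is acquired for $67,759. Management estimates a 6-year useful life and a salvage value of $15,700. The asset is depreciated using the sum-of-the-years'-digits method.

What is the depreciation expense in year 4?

Depreciable base = $67,759 − $15,700 = $52,059.
Sum of the years' digits = 6+5+4+3+2+1 = 21.
Year 1: $52,059 × 6/21 = $14,874. Book value $52,885.
Year 2: $52,059 × 5/21 = $12,395. Book value $40,490.
Year 3: $52,059 × 4/21 = $9,916. Book value $30,574.
Year 4: $52,059 × 3/21 = $7,437. Book value $23,137.

$7,437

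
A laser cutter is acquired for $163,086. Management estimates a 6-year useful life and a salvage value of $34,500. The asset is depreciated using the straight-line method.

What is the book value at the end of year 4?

Depreciable base = $163,086 − $34,500 = $128,586.
Annual expense = $128,586 / 6 = $21,431.
End of year 1: book value $141,655.
End of year 2: book value $120,224.
End of year 3: book value $98,793.
End of year 4: book value $77,362.

$77,362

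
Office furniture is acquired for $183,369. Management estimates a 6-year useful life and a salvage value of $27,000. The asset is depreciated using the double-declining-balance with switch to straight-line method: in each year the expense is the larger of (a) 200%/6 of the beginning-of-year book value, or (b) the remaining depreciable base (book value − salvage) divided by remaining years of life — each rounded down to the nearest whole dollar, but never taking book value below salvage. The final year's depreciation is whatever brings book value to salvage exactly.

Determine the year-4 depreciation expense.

Depreciable base = $183,369 − $27,000 = $156,369.
Year 1: DB = ⌊$183,369 × 200%/6⌋ = $61,123; SL = ⌊$156,369/6⌋ = $26,061 → take DB $61,123. Book value $122,246.
Year 2: DB = ⌊$122,246 × 200%/6⌋ = $40,748; SL = ⌊$95,246/5⌋ = $19,049 → take DB $40,748. Book value $81,498.
Year 3: DB = ⌊$81,498 × 200%/6⌋ = $27,166; SL = ⌊$54,498/4⌋ = $13,624 → take DB $27,166. Book value $54,332.
Year 4: DB = ⌊$54,332 × 200%/6⌋ = $18,110; SL = ⌊$27,332/3⌋ = $9,110 → take DB $18,110. Book value $36,222.

$18,110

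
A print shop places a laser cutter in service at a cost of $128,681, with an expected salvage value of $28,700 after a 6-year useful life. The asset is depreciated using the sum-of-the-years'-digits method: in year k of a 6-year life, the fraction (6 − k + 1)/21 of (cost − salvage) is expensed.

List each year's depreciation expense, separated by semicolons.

$28,566; $23,805; $19,044; $14,283; $9,522; $4,761

Depreciable base = $128,681 − $28,700 = $99,981.
Sum of the years' digits = 6+5+4+3+2+1 = 21.
Year 1: $99,981 × 6/21 = $28,566. Book value $100,115.
Year 2: $99,981 × 5/21 = $23,805. Book value $76,310.
Year 3: $99,981 × 4/21 = $19,044. Book value $57,266.
Year 4: $99,981 × 3/21 = $14,283. Book value $42,983.
Year 5: $99,981 × 2/21 = $9,522. Book value $33,461.
Year 6: $99,981 × 1/21 = $4,761. Book value $28,700.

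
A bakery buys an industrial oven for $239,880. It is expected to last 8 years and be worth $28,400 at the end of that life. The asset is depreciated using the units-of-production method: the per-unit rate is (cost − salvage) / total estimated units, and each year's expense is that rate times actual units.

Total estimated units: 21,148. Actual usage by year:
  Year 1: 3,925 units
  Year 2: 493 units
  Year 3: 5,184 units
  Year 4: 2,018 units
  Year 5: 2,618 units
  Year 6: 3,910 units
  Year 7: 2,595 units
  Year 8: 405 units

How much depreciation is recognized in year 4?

Depreciable base = $239,880 − $28,400 = $211,480.
Rate = $211,480 / 21,148 units = $10 per unit.
Year 1: 3,925 × $10 = $39,250. Book value $200,630.
Year 2: 493 × $10 = $4,930. Book value $195,700.
Year 3: 5,184 × $10 = $51,840. Book value $143,860.
Year 4: 2,018 × $10 = $20,180. Book value $123,680.

$20,180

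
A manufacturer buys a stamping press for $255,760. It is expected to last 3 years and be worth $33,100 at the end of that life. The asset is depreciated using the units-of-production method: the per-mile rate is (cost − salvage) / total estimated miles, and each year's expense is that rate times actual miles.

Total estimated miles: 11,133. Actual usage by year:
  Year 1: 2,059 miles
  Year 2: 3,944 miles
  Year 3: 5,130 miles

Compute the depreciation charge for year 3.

$102,600

Depreciable base = $255,760 − $33,100 = $222,660.
Rate = $222,660 / 11,133 miles = $20 per mile.
Year 1: 2,059 × $20 = $41,180. Book value $214,580.
Year 2: 3,944 × $20 = $78,880. Book value $135,700.
Year 3: 5,130 × $20 = $102,600. Book value $33,100.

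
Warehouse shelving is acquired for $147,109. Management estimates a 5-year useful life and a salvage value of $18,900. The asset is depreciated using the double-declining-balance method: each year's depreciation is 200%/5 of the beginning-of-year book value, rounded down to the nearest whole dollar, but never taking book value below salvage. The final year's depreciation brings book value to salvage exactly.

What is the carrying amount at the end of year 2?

$52,960

Depreciable base = $147,109 − $18,900 = $128,209.
Year 1: ⌊$147,109 × 200%/5⌋ = $58,843. Book value $88,266.
Year 2: ⌊$88,266 × 200%/5⌋ = $35,306. Book value $52,960.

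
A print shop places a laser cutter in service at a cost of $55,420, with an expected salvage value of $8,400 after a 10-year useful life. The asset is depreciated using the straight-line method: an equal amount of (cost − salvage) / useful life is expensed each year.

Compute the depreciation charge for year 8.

$4,702

Depreciable base = $55,420 − $8,400 = $47,020.
Annual expense = $47,020 / 10 = $4,702.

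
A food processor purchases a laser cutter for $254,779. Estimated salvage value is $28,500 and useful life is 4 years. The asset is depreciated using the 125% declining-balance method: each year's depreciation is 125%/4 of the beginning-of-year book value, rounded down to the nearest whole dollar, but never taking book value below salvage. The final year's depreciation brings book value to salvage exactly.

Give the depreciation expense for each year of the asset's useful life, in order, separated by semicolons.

Depreciable base = $254,779 − $28,500 = $226,279.
Year 1: ⌊$254,779 × 125%/4⌋ = $79,618. Book value $175,161.
Year 2: ⌊$175,161 × 125%/4⌋ = $54,737. Book value $120,424.
Year 3: ⌊$120,424 × 125%/4⌋ = $37,632. Book value $82,792.
Year 4 (final): $82,792 − $28,500 = $54,292. Book value $28,500.

$79,618; $54,737; $37,632; $54,292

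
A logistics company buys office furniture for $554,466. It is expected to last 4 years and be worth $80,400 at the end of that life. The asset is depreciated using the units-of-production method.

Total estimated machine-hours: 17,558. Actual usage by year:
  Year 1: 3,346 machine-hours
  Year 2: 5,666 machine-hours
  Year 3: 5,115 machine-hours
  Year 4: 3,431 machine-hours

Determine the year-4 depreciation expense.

Depreciable base = $554,466 − $80,400 = $474,066.
Rate = $474,066 / 17,558 machine-hours = $27 per machine-hour.
Year 1: 3,346 × $27 = $90,342. Book value $464,124.
Year 2: 5,666 × $27 = $152,982. Book value $311,142.
Year 3: 5,115 × $27 = $138,105. Book value $173,037.
Year 4: 3,431 × $27 = $92,637. Book value $80,400.

$92,637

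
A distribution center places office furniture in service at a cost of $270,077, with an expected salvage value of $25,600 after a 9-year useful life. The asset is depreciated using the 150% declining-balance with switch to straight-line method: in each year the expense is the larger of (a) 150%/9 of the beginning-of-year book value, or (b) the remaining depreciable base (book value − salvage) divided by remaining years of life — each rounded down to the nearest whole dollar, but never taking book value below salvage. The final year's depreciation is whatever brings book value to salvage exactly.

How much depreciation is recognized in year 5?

Depreciable base = $270,077 − $25,600 = $244,477.
Year 1: DB = ⌊$270,077 × 150%/9⌋ = $45,012; SL = ⌊$244,477/9⌋ = $27,164 → take DB $45,012. Book value $225,065.
Year 2: DB = ⌊$225,065 × 150%/9⌋ = $37,510; SL = ⌊$199,465/8⌋ = $24,933 → take DB $37,510. Book value $187,555.
Year 3: DB = ⌊$187,555 × 150%/9⌋ = $31,259; SL = ⌊$161,955/7⌋ = $23,136 → take DB $31,259. Book value $156,296.
Year 4: DB = ⌊$156,296 × 150%/9⌋ = $26,049; SL = ⌊$130,696/6⌋ = $21,782 → take DB $26,049. Book value $130,247.
Year 5: DB = ⌊$130,247 × 150%/9⌋ = $21,707; SL = ⌊$104,647/5⌋ = $20,929 → take DB $21,707. Book value $108,540.

$21,707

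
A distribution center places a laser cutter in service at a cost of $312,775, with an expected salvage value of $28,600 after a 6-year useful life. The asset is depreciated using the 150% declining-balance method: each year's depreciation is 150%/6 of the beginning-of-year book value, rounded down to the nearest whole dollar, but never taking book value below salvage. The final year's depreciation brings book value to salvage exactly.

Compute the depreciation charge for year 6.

Depreciable base = $312,775 − $28,600 = $284,175.
Year 1: ⌊$312,775 × 150%/6⌋ = $78,193. Book value $234,582.
Year 2: ⌊$234,582 × 150%/6⌋ = $58,645. Book value $175,937.
Year 3: ⌊$175,937 × 150%/6⌋ = $43,984. Book value $131,953.
Year 4: ⌊$131,953 × 150%/6⌋ = $32,988. Book value $98,965.
Year 5: ⌊$98,965 × 150%/6⌋ = $24,741. Book value $74,224.
Year 6 (final): $74,224 − $28,600 = $45,624. Book value $28,600.

$45,624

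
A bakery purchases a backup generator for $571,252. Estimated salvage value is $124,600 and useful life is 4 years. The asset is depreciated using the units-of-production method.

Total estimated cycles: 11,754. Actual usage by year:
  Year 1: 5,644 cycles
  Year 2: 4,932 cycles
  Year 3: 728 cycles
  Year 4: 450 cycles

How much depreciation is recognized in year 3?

Depreciable base = $571,252 − $124,600 = $446,652.
Rate = $446,652 / 11,754 cycles = $38 per cycle.
Year 1: 5,644 × $38 = $214,472. Book value $356,780.
Year 2: 4,932 × $38 = $187,416. Book value $169,364.
Year 3: 728 × $38 = $27,664. Book value $141,700.

$27,664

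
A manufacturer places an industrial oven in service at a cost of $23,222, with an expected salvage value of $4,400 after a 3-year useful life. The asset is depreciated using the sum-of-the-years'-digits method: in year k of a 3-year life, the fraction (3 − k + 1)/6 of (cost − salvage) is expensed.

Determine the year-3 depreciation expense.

$3,137

Depreciable base = $23,222 − $4,400 = $18,822.
Sum of the years' digits = 3+2+1 = 6.
Year 1: $18,822 × 3/6 = $9,411. Book value $13,811.
Year 2: $18,822 × 2/6 = $6,274. Book value $7,537.
Year 3: $18,822 × 1/6 = $3,137. Book value $4,400.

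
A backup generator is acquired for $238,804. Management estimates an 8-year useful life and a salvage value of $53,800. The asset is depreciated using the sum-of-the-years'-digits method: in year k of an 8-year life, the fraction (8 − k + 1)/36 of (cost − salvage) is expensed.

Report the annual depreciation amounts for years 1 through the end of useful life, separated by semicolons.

$41,112; $35,973; $30,834; $25,695; $20,556; $15,417; $10,278; $5,139

Depreciable base = $238,804 − $53,800 = $185,004.
Sum of the years' digits = 8+7+6+5+4+3+2+1 = 36.
Year 1: $185,004 × 8/36 = $41,112. Book value $197,692.
Year 2: $185,004 × 7/36 = $35,973. Book value $161,719.
Year 3: $185,004 × 6/36 = $30,834. Book value $130,885.
Year 4: $185,004 × 5/36 = $25,695. Book value $105,190.
Year 5: $185,004 × 4/36 = $20,556. Book value $84,634.
Year 6: $185,004 × 3/36 = $15,417. Book value $69,217.
Year 7: $185,004 × 2/36 = $10,278. Book value $58,939.
Year 8: $185,004 × 1/36 = $5,139. Book value $53,800.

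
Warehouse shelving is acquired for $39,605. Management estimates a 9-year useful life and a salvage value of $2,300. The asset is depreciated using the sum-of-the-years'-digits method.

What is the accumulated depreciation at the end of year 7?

$34,818

Depreciable base = $39,605 − $2,300 = $37,305.
Sum of the years' digits = 9+8+7+6+5+4+3+2+1 = 45.
Year 1: $37,305 × 9/45 = $7,461. Book value $32,144.
Year 2: $37,305 × 8/45 = $6,632. Book value $25,512.
Year 3: $37,305 × 7/45 = $5,803. Book value $19,709.
Year 4: $37,305 × 6/45 = $4,974. Book value $14,735.
Year 5: $37,305 × 5/45 = $4,145. Book value $10,590.
Year 6: $37,305 × 4/45 = $3,316. Book value $7,274.
Year 7: $37,305 × 3/45 = $2,487. Book value $4,787.
Accumulated through year 7 = $39,605 − $4,787 = $34,818.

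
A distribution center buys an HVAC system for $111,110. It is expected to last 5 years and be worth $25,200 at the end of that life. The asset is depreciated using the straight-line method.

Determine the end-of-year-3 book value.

$59,564

Depreciable base = $111,110 − $25,200 = $85,910.
Annual expense = $85,910 / 5 = $17,182.
End of year 1: book value $93,928.
End of year 2: book value $76,746.
End of year 3: book value $59,564.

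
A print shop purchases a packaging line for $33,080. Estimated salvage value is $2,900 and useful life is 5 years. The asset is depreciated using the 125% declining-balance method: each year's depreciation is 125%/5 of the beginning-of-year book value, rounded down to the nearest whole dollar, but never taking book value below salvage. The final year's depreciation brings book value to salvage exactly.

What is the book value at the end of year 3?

$13,956

Depreciable base = $33,080 − $2,900 = $30,180.
Year 1: ⌊$33,080 × 125%/5⌋ = $8,270. Book value $24,810.
Year 2: ⌊$24,810 × 125%/5⌋ = $6,202. Book value $18,608.
Year 3: ⌊$18,608 × 125%/5⌋ = $4,652. Book value $13,956.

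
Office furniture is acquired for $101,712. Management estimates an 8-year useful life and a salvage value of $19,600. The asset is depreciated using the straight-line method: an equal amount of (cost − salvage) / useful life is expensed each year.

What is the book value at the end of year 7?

Depreciable base = $101,712 − $19,600 = $82,112.
Annual expense = $82,112 / 8 = $10,264.
End of year 1: book value $91,448.
End of year 2: book value $81,184.
End of year 3: book value $70,920.
End of year 4: book value $60,656.
End of year 5: book value $50,392.
End of year 6: book value $40,128.
End of year 7: book value $29,864.

$29,864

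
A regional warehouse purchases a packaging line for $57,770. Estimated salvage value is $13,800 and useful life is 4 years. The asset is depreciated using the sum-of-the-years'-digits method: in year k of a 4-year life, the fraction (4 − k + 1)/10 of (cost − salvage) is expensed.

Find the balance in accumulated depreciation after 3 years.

$39,573

Depreciable base = $57,770 − $13,800 = $43,970.
Sum of the years' digits = 4+3+2+1 = 10.
Year 1: $43,970 × 4/10 = $17,588. Book value $40,182.
Year 2: $43,970 × 3/10 = $13,191. Book value $26,991.
Year 3: $43,970 × 2/10 = $8,794. Book value $18,197.
Accumulated through year 3 = $57,770 − $18,197 = $39,573.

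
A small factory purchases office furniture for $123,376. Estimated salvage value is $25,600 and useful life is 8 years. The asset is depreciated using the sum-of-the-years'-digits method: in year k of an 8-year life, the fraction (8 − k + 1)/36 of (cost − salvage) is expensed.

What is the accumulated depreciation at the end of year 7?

Depreciable base = $123,376 − $25,600 = $97,776.
Sum of the years' digits = 8+7+6+5+4+3+2+1 = 36.
Year 1: $97,776 × 8/36 = $21,728. Book value $101,648.
Year 2: $97,776 × 7/36 = $19,012. Book value $82,636.
Year 3: $97,776 × 6/36 = $16,296. Book value $66,340.
Year 4: $97,776 × 5/36 = $13,580. Book value $52,760.
Year 5: $97,776 × 4/36 = $10,864. Book value $41,896.
Year 6: $97,776 × 3/36 = $8,148. Book value $33,748.
Year 7: $97,776 × 2/36 = $5,432. Book value $28,316.
Accumulated through year 7 = $123,376 − $28,316 = $95,060.

$95,060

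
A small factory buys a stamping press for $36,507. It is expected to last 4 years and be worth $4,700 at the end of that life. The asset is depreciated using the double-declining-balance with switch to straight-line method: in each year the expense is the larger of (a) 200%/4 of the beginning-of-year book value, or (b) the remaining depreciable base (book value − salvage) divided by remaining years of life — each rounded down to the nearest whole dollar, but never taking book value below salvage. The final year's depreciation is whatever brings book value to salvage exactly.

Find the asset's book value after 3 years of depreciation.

Depreciable base = $36,507 − $4,700 = $31,807.
Year 1: DB = ⌊$36,507 × 200%/4⌋ = $18,253; SL = ⌊$31,807/4⌋ = $7,951 → take DB $18,253. Book value $18,254.
Year 2: DB = ⌊$18,254 × 200%/4⌋ = $9,127; SL = ⌊$13,554/3⌋ = $4,518 → take DB $9,127. Book value $9,127.
Year 3: DB = ⌊$9,127 × 200%/4⌋ = $4,563; SL = ⌊$4,427/2⌋ = $2,213 → take DB $4,563, capped at $4,427. Book value $4,700.

$4,700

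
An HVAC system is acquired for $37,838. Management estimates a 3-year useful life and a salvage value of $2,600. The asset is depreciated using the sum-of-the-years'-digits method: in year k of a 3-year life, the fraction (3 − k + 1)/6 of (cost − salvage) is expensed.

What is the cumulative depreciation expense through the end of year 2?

Depreciable base = $37,838 − $2,600 = $35,238.
Sum of the years' digits = 3+2+1 = 6.
Year 1: $35,238 × 3/6 = $17,619. Book value $20,219.
Year 2: $35,238 × 2/6 = $11,746. Book value $8,473.
Accumulated through year 2 = $37,838 − $8,473 = $29,365.

$29,365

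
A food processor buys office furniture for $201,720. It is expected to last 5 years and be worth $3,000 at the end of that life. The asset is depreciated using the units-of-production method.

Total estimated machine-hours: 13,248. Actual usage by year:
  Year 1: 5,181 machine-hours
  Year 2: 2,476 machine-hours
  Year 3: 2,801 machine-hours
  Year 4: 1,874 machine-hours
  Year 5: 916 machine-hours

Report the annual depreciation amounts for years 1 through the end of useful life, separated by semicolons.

$77,715; $37,140; $42,015; $28,110; $13,740

Depreciable base = $201,720 − $3,000 = $198,720.
Rate = $198,720 / 13,248 machine-hours = $15 per machine-hour.
Year 1: 5,181 × $15 = $77,715. Book value $124,005.
Year 2: 2,476 × $15 = $37,140. Book value $86,865.
Year 3: 2,801 × $15 = $42,015. Book value $44,850.
Year 4: 1,874 × $15 = $28,110. Book value $16,740.
Year 5: 916 × $15 = $13,740. Book value $3,000.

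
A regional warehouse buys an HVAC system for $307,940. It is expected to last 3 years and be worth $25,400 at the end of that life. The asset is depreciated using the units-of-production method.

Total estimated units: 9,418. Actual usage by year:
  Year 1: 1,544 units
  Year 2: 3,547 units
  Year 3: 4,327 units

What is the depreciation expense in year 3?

Depreciable base = $307,940 − $25,400 = $282,540.
Rate = $282,540 / 9,418 units = $30 per unit.
Year 1: 1,544 × $30 = $46,320. Book value $261,620.
Year 2: 3,547 × $30 = $106,410. Book value $155,210.
Year 3: 4,327 × $30 = $129,810. Book value $25,400.

$129,810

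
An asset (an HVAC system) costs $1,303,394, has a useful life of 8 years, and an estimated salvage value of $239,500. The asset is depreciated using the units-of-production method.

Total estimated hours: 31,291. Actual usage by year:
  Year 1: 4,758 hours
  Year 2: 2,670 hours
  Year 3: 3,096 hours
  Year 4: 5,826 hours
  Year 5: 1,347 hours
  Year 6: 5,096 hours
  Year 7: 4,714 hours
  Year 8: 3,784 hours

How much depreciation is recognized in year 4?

Depreciable base = $1,303,394 − $239,500 = $1,063,894.
Rate = $1,063,894 / 31,291 hours = $34 per hour.
Year 1: 4,758 × $34 = $161,772. Book value $1,141,622.
Year 2: 2,670 × $34 = $90,780. Book value $1,050,842.
Year 3: 3,096 × $34 = $105,264. Book value $945,578.
Year 4: 5,826 × $34 = $198,084. Book value $747,494.

$198,084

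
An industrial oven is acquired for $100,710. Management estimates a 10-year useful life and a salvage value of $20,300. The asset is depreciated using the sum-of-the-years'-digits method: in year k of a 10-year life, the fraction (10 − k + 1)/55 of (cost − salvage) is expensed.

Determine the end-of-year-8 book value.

$24,686

Depreciable base = $100,710 − $20,300 = $80,410.
Sum of the years' digits = 10+9+8+7+6+5+4+3+2+1 = 55.
Year 1: $80,410 × 10/55 = $14,620. Book value $86,090.
Year 2: $80,410 × 9/55 = $13,158. Book value $72,932.
Year 3: $80,410 × 8/55 = $11,696. Book value $61,236.
Year 4: $80,410 × 7/55 = $10,234. Book value $51,002.
Year 5: $80,410 × 6/55 = $8,772. Book value $42,230.
Year 6: $80,410 × 5/55 = $7,310. Book value $34,920.
Year 7: $80,410 × 4/55 = $5,848. Book value $29,072.
Year 8: $80,410 × 3/55 = $4,386. Book value $24,686.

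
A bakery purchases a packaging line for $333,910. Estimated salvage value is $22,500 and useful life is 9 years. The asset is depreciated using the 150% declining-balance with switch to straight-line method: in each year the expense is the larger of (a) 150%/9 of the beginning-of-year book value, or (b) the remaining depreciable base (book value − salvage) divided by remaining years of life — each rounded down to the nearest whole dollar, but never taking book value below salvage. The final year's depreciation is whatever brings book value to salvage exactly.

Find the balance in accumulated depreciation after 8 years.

Depreciable base = $333,910 − $22,500 = $311,410.
Year 1: DB = ⌊$333,910 × 150%/9⌋ = $55,651; SL = ⌊$311,410/9⌋ = $34,601 → take DB $55,651. Book value $278,259.
Year 2: DB = ⌊$278,259 × 150%/9⌋ = $46,376; SL = ⌊$255,759/8⌋ = $31,969 → take DB $46,376. Book value $231,883.
Year 3: DB = ⌊$231,883 × 150%/9⌋ = $38,647; SL = ⌊$209,383/7⌋ = $29,911 → take DB $38,647. Book value $193,236.
Year 4: DB = ⌊$193,236 × 150%/9⌋ = $32,206; SL = ⌊$170,736/6⌋ = $28,456 → take DB $32,206. Book value $161,030.
Year 5: DB = ⌊$161,030 × 150%/9⌋ = $26,838; SL = ⌊$138,530/5⌋ = $27,706 → take SL $27,706. Book value $133,324.
Year 6: DB = ⌊$133,324 × 150%/9⌋ = $22,220; SL = ⌊$110,824/4⌋ = $27,706 → take SL $27,706. Book value $105,618.
Year 7: DB = ⌊$105,618 × 150%/9⌋ = $17,603; SL = ⌊$83,118/3⌋ = $27,706 → take SL $27,706. Book value $77,912.
Year 8: DB = ⌊$77,912 × 150%/9⌋ = $12,985; SL = ⌊$55,412/2⌋ = $27,706 → take SL $27,706. Book value $50,206.
Accumulated through year 8 = $333,910 − $50,206 = $283,704.

$283,704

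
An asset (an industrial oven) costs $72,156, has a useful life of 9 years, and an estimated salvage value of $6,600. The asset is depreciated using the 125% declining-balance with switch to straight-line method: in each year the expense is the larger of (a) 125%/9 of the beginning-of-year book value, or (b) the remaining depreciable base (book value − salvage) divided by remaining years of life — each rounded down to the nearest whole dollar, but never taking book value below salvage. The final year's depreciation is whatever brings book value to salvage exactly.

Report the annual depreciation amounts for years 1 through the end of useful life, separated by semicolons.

$10,021; $8,629; $7,431; $6,579; $6,579; $6,579; $6,579; $6,579; $6,580

Depreciable base = $72,156 − $6,600 = $65,556.
Year 1: DB = ⌊$72,156 × 125%/9⌋ = $10,021; SL = ⌊$65,556/9⌋ = $7,284 → take DB $10,021. Book value $62,135.
Year 2: DB = ⌊$62,135 × 125%/9⌋ = $8,629; SL = ⌊$55,535/8⌋ = $6,941 → take DB $8,629. Book value $53,506.
Year 3: DB = ⌊$53,506 × 125%/9⌋ = $7,431; SL = ⌊$46,906/7⌋ = $6,700 → take DB $7,431. Book value $46,075.
Year 4: DB = ⌊$46,075 × 125%/9⌋ = $6,399; SL = ⌊$39,475/6⌋ = $6,579 → take SL $6,579. Book value $39,496.
Year 5: DB = ⌊$39,496 × 125%/9⌋ = $5,485; SL = ⌊$32,896/5⌋ = $6,579 → take SL $6,579. Book value $32,917.
Year 6: DB = ⌊$32,917 × 125%/9⌋ = $4,571; SL = ⌊$26,317/4⌋ = $6,579 → take SL $6,579. Book value $26,338.
Year 7: DB = ⌊$26,338 × 125%/9⌋ = $3,658; SL = ⌊$19,738/3⌋ = $6,579 → take SL $6,579. Book value $19,759.
Year 8: DB = ⌊$19,759 × 125%/9⌋ = $2,744; SL = ⌊$13,159/2⌋ = $6,579 → take SL $6,579. Book value $13,180.
Year 9 (final): $13,180 − $6,600 = $6,580. Book value $6,600.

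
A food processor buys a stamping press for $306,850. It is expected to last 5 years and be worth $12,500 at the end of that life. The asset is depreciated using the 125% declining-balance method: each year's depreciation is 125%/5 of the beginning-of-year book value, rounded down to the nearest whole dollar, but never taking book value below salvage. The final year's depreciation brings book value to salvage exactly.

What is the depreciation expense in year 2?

$57,534

Depreciable base = $306,850 − $12,500 = $294,350.
Year 1: ⌊$306,850 × 125%/5⌋ = $76,712. Book value $230,138.
Year 2: ⌊$230,138 × 125%/5⌋ = $57,534. Book value $172,604.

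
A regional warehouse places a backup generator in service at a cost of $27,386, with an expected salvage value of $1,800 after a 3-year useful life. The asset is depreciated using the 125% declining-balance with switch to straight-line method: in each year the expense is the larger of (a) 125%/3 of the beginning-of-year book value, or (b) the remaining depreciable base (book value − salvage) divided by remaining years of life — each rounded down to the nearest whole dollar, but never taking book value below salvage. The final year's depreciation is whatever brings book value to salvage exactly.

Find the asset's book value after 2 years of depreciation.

$8,888

Depreciable base = $27,386 − $1,800 = $25,586.
Year 1: DB = ⌊$27,386 × 125%/3⌋ = $11,410; SL = ⌊$25,586/3⌋ = $8,528 → take DB $11,410. Book value $15,976.
Year 2: DB = ⌊$15,976 × 125%/3⌋ = $6,656; SL = ⌊$14,176/2⌋ = $7,088 → take SL $7,088. Book value $8,888.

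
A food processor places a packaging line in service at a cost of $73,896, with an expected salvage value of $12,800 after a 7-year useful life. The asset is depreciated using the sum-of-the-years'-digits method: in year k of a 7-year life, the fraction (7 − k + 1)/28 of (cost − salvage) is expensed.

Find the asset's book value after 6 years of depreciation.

$14,982

Depreciable base = $73,896 − $12,800 = $61,096.
Sum of the years' digits = 7+6+5+4+3+2+1 = 28.
Year 1: $61,096 × 7/28 = $15,274. Book value $58,622.
Year 2: $61,096 × 6/28 = $13,092. Book value $45,530.
Year 3: $61,096 × 5/28 = $10,910. Book value $34,620.
Year 4: $61,096 × 4/28 = $8,728. Book value $25,892.
Year 5: $61,096 × 3/28 = $6,546. Book value $19,346.
Year 6: $61,096 × 2/28 = $4,364. Book value $14,982.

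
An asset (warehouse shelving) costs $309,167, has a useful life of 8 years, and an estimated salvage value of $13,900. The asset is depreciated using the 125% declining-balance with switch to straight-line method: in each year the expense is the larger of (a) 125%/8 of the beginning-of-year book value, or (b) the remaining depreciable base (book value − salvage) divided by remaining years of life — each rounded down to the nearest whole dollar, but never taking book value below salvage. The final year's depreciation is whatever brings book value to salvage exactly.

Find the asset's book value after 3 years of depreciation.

$185,711

Depreciable base = $309,167 − $13,900 = $295,267.
Year 1: DB = ⌊$309,167 × 125%/8⌋ = $48,307; SL = ⌊$295,267/8⌋ = $36,908 → take DB $48,307. Book value $260,860.
Year 2: DB = ⌊$260,860 × 125%/8⌋ = $40,759; SL = ⌊$246,960/7⌋ = $35,280 → take DB $40,759. Book value $220,101.
Year 3: DB = ⌊$220,101 × 125%/8⌋ = $34,390; SL = ⌊$206,201/6⌋ = $34,366 → take DB $34,390. Book value $185,711.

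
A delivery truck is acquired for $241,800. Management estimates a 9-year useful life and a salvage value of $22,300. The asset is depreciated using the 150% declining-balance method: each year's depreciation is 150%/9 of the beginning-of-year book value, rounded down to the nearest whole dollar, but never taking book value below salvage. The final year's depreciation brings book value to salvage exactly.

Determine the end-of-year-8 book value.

$56,237

Depreciable base = $241,800 − $22,300 = $219,500.
Year 1: ⌊$241,800 × 150%/9⌋ = $40,300. Book value $201,500.
Year 2: ⌊$201,500 × 150%/9⌋ = $33,583. Book value $167,917.
Year 3: ⌊$167,917 × 150%/9⌋ = $27,986. Book value $139,931.
Year 4: ⌊$139,931 × 150%/9⌋ = $23,321. Book value $116,610.
Year 5: ⌊$116,610 × 150%/9⌋ = $19,435. Book value $97,175.
Year 6: ⌊$97,175 × 150%/9⌋ = $16,195. Book value $80,980.
Year 7: ⌊$80,980 × 150%/9⌋ = $13,496. Book value $67,484.
Year 8: ⌊$67,484 × 150%/9⌋ = $11,247. Book value $56,237.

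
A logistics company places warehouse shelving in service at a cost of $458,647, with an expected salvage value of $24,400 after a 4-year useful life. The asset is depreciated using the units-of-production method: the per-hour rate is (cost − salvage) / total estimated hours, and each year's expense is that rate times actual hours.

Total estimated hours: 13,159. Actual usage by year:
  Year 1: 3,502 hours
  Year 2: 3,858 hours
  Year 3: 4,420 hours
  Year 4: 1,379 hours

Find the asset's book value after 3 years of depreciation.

$69,907

Depreciable base = $458,647 − $24,400 = $434,247.
Rate = $434,247 / 13,159 hours = $33 per hour.
Year 1: 3,502 × $33 = $115,566. Book value $343,081.
Year 2: 3,858 × $33 = $127,314. Book value $215,767.
Year 3: 4,420 × $33 = $145,860. Book value $69,907.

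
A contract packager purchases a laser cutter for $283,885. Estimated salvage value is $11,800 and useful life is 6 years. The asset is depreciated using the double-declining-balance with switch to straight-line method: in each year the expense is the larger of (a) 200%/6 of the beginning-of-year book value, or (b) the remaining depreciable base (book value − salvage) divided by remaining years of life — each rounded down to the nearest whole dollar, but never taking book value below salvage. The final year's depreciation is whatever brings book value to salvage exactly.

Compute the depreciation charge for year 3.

Depreciable base = $283,885 − $11,800 = $272,085.
Year 1: DB = ⌊$283,885 × 200%/6⌋ = $94,628; SL = ⌊$272,085/6⌋ = $45,347 → take DB $94,628. Book value $189,257.
Year 2: DB = ⌊$189,257 × 200%/6⌋ = $63,085; SL = ⌊$177,457/5⌋ = $35,491 → take DB $63,085. Book value $126,172.
Year 3: DB = ⌊$126,172 × 200%/6⌋ = $42,057; SL = ⌊$114,372/4⌋ = $28,593 → take DB $42,057. Book value $84,115.

$42,057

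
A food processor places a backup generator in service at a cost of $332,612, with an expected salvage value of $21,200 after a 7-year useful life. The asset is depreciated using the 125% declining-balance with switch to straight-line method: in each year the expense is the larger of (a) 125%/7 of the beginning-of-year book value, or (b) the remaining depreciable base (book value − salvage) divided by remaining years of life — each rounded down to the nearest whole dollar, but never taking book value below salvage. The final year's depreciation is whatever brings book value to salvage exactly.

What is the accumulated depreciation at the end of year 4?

$189,474

Depreciable base = $332,612 − $21,200 = $311,412.
Year 1: DB = ⌊$332,612 × 125%/7⌋ = $59,395; SL = ⌊$311,412/7⌋ = $44,487 → take DB $59,395. Book value $273,217.
Year 2: DB = ⌊$273,217 × 125%/7⌋ = $48,788; SL = ⌊$252,017/6⌋ = $42,002 → take DB $48,788. Book value $224,429.
Year 3: DB = ⌊$224,429 × 125%/7⌋ = $40,076; SL = ⌊$203,229/5⌋ = $40,645 → take SL $40,645. Book value $183,784.
Year 4: DB = ⌊$183,784 × 125%/7⌋ = $32,818; SL = ⌊$162,584/4⌋ = $40,646 → take SL $40,646. Book value $143,138.
Accumulated through year 4 = $332,612 − $143,138 = $189,474.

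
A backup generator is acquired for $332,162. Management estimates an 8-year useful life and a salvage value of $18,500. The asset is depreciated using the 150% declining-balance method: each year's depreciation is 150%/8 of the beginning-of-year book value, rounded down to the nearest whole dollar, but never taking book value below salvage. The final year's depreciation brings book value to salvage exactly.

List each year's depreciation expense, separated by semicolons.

Depreciable base = $332,162 − $18,500 = $313,662.
Year 1: ⌊$332,162 × 150%/8⌋ = $62,280. Book value $269,882.
Year 2: ⌊$269,882 × 150%/8⌋ = $50,602. Book value $219,280.
Year 3: ⌊$219,280 × 150%/8⌋ = $41,115. Book value $178,165.
Year 4: ⌊$178,165 × 150%/8⌋ = $33,405. Book value $144,760.
Year 5: ⌊$144,760 × 150%/8⌋ = $27,142. Book value $117,618.
Year 6: ⌊$117,618 × 150%/8⌋ = $22,053. Book value $95,565.
Year 7: ⌊$95,565 × 150%/8⌋ = $17,918. Book value $77,647.
Year 8 (final): $77,647 − $18,500 = $59,147. Book value $18,500.

$62,280; $50,602; $41,115; $33,405; $27,142; $22,053; $17,918; $59,147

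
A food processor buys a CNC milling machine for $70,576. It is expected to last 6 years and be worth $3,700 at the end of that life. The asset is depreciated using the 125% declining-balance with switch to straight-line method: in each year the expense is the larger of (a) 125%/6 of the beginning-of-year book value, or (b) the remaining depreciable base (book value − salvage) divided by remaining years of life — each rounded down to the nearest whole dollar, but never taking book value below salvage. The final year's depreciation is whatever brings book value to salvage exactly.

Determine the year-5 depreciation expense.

Depreciable base = $70,576 − $3,700 = $66,876.
Year 1: DB = ⌊$70,576 × 125%/6⌋ = $14,703; SL = ⌊$66,876/6⌋ = $11,146 → take DB $14,703. Book value $55,873.
Year 2: DB = ⌊$55,873 × 125%/6⌋ = $11,640; SL = ⌊$52,173/5⌋ = $10,434 → take DB $11,640. Book value $44,233.
Year 3: DB = ⌊$44,233 × 125%/6⌋ = $9,215; SL = ⌊$40,533/4⌋ = $10,133 → take SL $10,133. Book value $34,100.
Year 4: DB = ⌊$34,100 × 125%/6⌋ = $7,104; SL = ⌊$30,400/3⌋ = $10,133 → take SL $10,133. Book value $23,967.
Year 5: DB = ⌊$23,967 × 125%/6⌋ = $4,993; SL = ⌊$20,267/2⌋ = $10,133 → take SL $10,133. Book value $13,834.

$10,133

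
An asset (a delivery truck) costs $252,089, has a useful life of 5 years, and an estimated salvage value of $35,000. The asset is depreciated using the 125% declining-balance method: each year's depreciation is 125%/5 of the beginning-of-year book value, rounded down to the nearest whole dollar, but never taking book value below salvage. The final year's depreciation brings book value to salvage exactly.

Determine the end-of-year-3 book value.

Depreciable base = $252,089 − $35,000 = $217,089.
Year 1: ⌊$252,089 × 125%/5⌋ = $63,022. Book value $189,067.
Year 2: ⌊$189,067 × 125%/5⌋ = $47,266. Book value $141,801.
Year 3: ⌊$141,801 × 125%/5⌋ = $35,450. Book value $106,351.

$106,351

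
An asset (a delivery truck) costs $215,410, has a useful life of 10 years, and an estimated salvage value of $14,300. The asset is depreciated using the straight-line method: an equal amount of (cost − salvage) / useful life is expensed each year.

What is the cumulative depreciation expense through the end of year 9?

Depreciable base = $215,410 − $14,300 = $201,110.
Annual expense = $201,110 / 10 = $20,111.
End of year 1: book value $195,299.
End of year 2: book value $175,188.
End of year 3: book value $155,077.
End of year 4: book value $134,966.
End of year 5: book value $114,855.
End of year 6: book value $94,744.
End of year 7: book value $74,633.
End of year 8: book value $54,522.
End of year 9: book value $34,411.
Accumulated through year 9 = $215,410 − $34,411 = $180,999.

$180,999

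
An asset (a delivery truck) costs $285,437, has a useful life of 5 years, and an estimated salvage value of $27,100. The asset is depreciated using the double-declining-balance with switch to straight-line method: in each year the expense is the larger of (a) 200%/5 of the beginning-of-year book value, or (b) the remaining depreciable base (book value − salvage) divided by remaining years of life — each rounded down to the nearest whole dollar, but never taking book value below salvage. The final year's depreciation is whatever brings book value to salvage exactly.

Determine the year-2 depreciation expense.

Depreciable base = $285,437 − $27,100 = $258,337.
Year 1: DB = ⌊$285,437 × 200%/5⌋ = $114,174; SL = ⌊$258,337/5⌋ = $51,667 → take DB $114,174. Book value $171,263.
Year 2: DB = ⌊$171,263 × 200%/5⌋ = $68,505; SL = ⌊$144,163/4⌋ = $36,040 → take DB $68,505. Book value $102,758.

$68,505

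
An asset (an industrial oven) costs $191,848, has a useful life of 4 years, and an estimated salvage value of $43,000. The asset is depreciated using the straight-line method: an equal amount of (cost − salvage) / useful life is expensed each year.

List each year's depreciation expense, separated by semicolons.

Depreciable base = $191,848 − $43,000 = $148,848.
Annual expense = $148,848 / 4 = $37,212.
End of year 1: book value $154,636.
End of year 2: book value $117,424.
End of year 3: book value $80,212.
End of year 4: book value $43,000.

$37,212; $37,212; $37,212; $37,212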